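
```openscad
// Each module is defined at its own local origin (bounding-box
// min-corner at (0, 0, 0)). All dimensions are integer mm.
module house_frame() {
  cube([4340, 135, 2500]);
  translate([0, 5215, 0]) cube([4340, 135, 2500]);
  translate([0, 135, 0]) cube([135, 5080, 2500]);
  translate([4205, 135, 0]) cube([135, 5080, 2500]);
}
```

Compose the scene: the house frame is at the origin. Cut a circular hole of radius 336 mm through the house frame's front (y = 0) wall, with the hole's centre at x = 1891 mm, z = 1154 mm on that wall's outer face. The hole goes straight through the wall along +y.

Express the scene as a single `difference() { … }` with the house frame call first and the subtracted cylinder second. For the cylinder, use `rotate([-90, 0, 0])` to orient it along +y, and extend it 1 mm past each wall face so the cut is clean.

difference() {
  house_frame();
  translate([1891, -1, 1154]) rotate([-90, 0, 0]) cylinder(h = 137, r = 336);
}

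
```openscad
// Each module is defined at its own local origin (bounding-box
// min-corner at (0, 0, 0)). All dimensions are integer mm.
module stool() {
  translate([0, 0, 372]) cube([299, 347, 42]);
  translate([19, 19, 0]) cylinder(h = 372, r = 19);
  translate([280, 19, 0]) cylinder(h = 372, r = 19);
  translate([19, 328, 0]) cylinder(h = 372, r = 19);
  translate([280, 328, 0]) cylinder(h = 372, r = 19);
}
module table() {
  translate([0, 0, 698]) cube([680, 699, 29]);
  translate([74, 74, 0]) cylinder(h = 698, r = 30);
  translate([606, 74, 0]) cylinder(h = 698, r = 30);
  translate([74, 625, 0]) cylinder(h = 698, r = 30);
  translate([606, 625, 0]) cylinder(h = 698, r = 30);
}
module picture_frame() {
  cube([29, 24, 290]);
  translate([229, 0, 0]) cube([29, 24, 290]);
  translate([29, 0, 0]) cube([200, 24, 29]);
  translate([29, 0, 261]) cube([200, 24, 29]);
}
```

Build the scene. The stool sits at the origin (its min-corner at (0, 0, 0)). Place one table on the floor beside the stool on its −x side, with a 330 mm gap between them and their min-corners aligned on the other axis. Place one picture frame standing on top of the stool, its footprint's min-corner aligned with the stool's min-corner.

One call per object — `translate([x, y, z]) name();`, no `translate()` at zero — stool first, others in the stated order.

stool();
translate([-1010, 0, 0]) table();
translate([0, 0, 414]) picture_frame();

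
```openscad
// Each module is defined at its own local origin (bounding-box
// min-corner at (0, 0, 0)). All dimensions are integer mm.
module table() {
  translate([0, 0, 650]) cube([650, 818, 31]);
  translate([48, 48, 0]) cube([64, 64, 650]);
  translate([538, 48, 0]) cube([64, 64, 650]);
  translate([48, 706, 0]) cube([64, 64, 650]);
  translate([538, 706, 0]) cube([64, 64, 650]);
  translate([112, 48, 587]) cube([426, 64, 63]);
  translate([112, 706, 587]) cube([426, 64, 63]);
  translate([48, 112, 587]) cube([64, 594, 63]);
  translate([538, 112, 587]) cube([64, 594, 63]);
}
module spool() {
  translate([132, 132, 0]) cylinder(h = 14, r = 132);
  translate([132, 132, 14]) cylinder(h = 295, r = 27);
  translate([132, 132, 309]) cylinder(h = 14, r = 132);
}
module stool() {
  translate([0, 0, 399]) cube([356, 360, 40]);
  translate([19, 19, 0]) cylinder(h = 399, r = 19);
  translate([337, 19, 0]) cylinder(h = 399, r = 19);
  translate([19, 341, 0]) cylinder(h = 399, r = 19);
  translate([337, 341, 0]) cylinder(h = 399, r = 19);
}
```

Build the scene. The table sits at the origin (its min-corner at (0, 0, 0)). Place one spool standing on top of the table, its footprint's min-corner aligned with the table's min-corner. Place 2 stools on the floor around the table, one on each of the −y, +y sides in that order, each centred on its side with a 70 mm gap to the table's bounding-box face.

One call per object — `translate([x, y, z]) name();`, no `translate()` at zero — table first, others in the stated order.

table();
translate([0, 0, 681]) spool();
translate([147, -430, 0]) stool();
translate([147, 888, 0]) stool();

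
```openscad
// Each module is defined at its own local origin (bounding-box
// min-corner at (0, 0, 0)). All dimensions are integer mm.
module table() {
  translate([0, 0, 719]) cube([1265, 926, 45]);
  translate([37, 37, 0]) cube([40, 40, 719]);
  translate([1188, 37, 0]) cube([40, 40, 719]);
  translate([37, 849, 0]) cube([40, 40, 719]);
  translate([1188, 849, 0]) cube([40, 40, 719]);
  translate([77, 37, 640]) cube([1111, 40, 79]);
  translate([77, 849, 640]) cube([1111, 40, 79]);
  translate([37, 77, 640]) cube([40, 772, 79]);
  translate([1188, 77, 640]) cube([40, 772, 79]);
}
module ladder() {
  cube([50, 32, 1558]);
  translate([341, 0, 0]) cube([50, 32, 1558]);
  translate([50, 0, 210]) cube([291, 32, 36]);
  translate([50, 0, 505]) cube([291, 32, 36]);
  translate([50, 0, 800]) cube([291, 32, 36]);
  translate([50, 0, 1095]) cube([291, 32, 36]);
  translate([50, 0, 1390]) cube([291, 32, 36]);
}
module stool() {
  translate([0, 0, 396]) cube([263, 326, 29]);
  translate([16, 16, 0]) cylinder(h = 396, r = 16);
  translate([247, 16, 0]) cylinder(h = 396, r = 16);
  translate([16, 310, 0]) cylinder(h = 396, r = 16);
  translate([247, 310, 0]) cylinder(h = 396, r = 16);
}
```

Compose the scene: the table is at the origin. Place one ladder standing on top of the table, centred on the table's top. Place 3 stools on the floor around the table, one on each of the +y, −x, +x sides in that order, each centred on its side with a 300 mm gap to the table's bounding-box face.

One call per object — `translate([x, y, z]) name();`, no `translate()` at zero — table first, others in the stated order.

table();
translate([437, 447, 764]) ladder();
translate([501, 1226, 0]) stool();
translate([-563, 300, 0]) stool();
translate([1565, 300, 0]) stool();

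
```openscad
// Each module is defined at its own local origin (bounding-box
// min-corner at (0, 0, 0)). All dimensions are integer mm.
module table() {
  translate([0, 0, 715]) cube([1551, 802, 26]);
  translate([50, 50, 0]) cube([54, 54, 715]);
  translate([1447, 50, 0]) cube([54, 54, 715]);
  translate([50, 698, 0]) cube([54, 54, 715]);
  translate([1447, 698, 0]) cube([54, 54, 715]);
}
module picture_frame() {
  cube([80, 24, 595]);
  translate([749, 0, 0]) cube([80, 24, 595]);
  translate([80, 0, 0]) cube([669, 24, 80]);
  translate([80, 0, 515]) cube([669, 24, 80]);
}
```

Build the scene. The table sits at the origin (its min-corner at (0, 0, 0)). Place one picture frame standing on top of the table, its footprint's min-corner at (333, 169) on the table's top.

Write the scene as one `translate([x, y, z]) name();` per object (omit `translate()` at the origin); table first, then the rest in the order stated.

table();
translate([333, 169, 741]) picture_frame();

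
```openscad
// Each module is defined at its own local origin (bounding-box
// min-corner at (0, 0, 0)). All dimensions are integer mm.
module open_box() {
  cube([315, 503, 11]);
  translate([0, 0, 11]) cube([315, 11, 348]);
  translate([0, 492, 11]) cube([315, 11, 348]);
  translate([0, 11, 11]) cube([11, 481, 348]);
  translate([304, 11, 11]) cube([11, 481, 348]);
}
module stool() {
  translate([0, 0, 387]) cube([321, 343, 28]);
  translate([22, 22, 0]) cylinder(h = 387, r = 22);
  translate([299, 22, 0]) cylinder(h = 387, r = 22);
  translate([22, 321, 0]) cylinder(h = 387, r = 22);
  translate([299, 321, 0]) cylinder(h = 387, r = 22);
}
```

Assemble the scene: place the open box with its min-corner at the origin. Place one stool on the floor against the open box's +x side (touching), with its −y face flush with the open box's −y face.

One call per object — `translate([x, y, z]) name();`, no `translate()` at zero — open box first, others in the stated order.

open_box();
translate([315, 0, 0]) stool();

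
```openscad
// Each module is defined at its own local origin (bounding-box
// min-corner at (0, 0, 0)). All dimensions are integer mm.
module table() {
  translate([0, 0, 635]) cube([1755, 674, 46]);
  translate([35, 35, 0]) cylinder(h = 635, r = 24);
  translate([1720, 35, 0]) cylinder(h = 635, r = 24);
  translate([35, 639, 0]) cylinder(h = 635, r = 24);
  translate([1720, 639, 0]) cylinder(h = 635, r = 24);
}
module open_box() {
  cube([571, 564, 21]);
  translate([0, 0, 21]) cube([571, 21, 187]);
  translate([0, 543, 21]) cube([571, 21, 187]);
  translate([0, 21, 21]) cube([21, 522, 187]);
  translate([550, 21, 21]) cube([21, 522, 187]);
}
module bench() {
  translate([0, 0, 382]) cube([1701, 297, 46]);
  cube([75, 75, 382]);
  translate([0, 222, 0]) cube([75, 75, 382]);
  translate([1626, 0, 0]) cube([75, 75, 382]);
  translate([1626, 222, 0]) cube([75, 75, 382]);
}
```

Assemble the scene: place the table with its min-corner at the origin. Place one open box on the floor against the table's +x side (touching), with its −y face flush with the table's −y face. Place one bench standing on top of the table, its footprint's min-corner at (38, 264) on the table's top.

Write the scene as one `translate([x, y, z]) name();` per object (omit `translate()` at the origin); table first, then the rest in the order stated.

table();
translate([1755, 0, 0]) open_box();
translate([38, 264, 681]) bench();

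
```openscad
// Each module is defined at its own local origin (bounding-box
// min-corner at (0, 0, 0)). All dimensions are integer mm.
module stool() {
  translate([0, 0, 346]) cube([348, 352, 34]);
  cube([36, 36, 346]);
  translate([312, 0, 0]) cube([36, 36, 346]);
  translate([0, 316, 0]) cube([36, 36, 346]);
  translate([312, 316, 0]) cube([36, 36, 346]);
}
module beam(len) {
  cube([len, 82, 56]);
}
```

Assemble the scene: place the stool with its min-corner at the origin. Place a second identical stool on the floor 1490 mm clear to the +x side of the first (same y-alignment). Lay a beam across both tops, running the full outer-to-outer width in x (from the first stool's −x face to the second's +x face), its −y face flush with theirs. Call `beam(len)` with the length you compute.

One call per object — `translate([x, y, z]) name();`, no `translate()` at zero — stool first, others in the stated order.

stool();
translate([1838, 0, 0]) stool();
translate([0, 0, 380]) beam(2186);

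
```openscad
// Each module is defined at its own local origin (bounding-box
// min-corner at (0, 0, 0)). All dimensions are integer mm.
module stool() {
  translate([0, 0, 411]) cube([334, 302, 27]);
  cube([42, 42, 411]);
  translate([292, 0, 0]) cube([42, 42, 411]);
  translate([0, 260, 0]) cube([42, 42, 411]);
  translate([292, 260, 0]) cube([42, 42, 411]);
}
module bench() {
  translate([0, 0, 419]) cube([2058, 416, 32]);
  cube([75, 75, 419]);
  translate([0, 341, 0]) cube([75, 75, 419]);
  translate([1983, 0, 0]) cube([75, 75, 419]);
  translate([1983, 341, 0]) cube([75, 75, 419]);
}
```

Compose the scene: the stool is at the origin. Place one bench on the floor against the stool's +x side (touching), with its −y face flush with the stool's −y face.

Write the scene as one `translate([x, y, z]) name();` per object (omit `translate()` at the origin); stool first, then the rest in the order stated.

stool();
translate([334, 0, 0]) bench();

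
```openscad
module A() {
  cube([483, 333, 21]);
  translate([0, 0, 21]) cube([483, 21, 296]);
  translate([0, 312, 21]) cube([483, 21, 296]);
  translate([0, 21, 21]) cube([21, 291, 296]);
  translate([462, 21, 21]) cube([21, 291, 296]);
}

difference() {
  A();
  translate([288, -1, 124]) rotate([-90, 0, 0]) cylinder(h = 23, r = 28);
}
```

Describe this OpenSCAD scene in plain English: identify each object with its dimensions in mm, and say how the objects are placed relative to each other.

A is an open-topped rectangular box: outside dimensions 483×333×317 mm, with a uniform wall and base thickness of 21 mm. The base is a full 483×333 slab on the floor; four walls sit on top of the base. The front and back walls (the −y and +y sides) span the full width; the two side walls fit between them.

The open box has a circular hole of radius 28 mm through its front wall, centred at (x = 288, z = 124).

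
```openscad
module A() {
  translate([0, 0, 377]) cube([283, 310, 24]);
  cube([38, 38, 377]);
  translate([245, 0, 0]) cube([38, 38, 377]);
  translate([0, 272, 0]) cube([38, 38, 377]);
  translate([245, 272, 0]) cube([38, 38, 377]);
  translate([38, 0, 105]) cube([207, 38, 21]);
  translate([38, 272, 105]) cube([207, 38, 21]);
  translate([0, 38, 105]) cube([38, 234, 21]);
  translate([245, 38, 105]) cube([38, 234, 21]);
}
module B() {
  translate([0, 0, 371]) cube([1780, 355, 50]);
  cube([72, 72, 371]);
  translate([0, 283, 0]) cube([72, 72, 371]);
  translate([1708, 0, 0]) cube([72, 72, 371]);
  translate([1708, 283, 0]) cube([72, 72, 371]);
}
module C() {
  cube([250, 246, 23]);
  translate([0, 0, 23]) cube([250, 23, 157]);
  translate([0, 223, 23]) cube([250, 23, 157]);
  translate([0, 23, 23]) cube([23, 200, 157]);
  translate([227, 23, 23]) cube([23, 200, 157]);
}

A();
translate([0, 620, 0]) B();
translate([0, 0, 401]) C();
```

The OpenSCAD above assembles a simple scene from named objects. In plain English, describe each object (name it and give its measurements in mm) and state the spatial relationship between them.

A is a simple wooden stool: a rectangular seat 283 mm (x) by 310 mm (y), 24 mm thick, top face at z = 401 mm, on four square legs, each 38×38 mm in cross-section. The legs rest on z = 0, each flush with a corner of the seat. Four stretchers, 38 mm wide and 21 mm tall, connect adjacent legs with their undersides at z = 105 mm, each running between the inner faces of the legs it joins and aligned with the legs' outer faces on the other axis.

B is a long wooden bench with a 1780 mm (x) × 355 mm (y) seat, 50 mm thick, its top surface 421 mm above the floor. Four 72 mm square legs at the seat corners, flush with the edges, run from z = 0 to the seat underside.

C is an open storage box with external size 250×246×180 mm and wall thickness 23 mm (the base is also 23 mm thick). The base covers the whole footprint; the four walls stand on the base, with the y-facing walls full-width and the x-facing walls fitting between their inner faces.

The bench is on the floor beside the stool on its +y side. The open box is on top of the stool.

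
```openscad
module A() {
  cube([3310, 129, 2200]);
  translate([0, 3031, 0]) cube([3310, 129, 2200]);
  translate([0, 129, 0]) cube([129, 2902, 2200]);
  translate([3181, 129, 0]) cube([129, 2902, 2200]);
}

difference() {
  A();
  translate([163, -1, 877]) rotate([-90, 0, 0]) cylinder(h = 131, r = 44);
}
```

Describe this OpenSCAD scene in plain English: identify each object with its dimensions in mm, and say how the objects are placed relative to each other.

A is the wall frame of a small rectangular building: four walls, each 2200 mm tall and 129 mm thick, enclosing a footprint 3310 mm (x) by 3160 mm (y) outside-to-outside, with no floor or roof. The front and back walls (the −y and +y sides) span the full width; the two side walls fit between them.

The house frame has a circular hole of radius 44 mm through its front wall, centred at (x = 163, z = 877).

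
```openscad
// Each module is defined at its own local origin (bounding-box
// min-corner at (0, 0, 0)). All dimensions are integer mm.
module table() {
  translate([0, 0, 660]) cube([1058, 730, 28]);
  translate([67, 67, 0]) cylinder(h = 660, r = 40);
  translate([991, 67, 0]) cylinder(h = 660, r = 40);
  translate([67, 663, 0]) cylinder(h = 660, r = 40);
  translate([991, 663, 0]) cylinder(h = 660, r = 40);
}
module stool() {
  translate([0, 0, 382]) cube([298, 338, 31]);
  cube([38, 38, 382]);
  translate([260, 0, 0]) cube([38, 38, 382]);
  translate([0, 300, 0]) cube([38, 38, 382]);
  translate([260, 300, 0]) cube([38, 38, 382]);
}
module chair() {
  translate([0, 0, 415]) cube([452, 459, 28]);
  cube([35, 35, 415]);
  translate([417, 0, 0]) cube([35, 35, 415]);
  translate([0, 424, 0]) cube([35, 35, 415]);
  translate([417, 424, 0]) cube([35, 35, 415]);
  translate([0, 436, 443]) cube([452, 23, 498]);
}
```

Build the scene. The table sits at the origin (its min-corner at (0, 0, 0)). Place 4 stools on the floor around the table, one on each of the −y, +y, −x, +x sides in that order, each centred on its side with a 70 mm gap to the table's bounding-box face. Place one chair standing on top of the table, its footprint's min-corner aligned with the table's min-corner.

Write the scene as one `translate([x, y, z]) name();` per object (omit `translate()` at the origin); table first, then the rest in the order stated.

table();
translate([380, -408, 0]) stool();
translate([380, 800, 0]) stool();
translate([-368, 196, 0]) stool();
translate([1128, 196, 0]) stool();
translate([0, 0, 688]) chair();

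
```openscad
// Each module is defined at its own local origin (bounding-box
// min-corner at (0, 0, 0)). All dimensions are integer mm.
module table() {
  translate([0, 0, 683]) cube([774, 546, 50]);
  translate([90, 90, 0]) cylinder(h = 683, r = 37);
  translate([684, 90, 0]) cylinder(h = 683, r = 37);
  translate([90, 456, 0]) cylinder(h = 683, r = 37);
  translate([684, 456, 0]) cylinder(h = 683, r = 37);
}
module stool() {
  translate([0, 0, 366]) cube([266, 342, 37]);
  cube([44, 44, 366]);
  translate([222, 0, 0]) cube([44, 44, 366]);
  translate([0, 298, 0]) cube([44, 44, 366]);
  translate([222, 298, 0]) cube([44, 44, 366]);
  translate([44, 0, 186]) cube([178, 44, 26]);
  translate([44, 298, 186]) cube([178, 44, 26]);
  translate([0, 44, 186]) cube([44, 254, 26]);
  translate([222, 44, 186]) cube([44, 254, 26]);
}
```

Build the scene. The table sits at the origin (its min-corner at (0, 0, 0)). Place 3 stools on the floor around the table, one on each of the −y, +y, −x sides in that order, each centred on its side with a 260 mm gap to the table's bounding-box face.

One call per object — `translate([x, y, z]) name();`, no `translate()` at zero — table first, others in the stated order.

table();
translate([254, -602, 0]) stool();
translate([254, 806, 0]) stool();
translate([-526, 102, 0]) stool();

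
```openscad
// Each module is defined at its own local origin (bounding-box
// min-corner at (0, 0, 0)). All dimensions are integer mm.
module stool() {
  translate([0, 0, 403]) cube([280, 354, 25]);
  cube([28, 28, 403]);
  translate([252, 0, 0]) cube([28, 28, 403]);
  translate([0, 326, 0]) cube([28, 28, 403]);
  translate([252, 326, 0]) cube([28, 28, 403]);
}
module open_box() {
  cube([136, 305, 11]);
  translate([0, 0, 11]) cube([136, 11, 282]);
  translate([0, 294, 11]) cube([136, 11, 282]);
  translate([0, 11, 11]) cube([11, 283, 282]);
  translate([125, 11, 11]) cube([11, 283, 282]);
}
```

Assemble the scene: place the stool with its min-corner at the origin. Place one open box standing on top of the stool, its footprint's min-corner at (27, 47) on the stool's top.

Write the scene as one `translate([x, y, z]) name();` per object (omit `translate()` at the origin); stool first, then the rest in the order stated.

stool();
translate([27, 47, 428]) open_box();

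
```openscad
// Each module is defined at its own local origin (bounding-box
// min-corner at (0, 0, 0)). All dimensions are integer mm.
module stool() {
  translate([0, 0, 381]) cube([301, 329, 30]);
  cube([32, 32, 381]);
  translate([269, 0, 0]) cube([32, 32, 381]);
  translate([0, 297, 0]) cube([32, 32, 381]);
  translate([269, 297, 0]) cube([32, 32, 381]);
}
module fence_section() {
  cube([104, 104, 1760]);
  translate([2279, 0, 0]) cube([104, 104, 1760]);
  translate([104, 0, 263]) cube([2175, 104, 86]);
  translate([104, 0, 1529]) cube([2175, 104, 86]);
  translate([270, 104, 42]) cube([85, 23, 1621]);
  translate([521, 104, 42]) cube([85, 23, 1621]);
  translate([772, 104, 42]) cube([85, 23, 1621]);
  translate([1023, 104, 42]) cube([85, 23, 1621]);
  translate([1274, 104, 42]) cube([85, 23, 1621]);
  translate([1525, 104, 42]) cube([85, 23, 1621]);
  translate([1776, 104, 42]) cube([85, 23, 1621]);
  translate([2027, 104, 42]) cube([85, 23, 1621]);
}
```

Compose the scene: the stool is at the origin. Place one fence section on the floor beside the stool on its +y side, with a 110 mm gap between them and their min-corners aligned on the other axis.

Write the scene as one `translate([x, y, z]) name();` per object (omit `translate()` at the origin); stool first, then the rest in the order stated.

stool();
translate([0, 439, 0]) fence_section();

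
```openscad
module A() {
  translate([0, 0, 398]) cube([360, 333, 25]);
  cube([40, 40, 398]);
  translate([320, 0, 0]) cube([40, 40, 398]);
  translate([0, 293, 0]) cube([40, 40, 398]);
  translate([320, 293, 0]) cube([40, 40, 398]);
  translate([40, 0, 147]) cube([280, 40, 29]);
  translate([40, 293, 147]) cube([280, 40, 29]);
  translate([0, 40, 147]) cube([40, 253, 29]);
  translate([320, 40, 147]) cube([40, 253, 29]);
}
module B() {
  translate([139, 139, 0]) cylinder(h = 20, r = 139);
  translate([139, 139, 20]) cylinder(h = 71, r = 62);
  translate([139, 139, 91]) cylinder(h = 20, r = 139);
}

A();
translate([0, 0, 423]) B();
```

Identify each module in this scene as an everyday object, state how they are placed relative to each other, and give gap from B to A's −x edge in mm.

The spool's min-x is at 0; the stool's min-x is 0; gap = 0 mm.

A is a stool. B is a spool. The spool is on top of the stool. The gap from the spool to the stool's −x edge is 0 mm.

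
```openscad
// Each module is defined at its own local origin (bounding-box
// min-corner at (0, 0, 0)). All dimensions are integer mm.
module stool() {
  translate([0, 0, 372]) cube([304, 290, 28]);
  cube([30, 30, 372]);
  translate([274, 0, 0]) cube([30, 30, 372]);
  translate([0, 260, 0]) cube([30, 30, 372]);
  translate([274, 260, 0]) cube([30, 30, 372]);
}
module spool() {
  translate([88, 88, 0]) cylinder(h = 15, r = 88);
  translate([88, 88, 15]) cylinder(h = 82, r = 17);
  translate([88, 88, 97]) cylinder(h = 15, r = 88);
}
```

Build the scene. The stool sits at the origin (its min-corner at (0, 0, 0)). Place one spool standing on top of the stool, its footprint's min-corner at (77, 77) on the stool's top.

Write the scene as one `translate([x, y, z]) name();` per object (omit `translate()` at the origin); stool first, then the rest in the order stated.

stool();
translate([77, 77, 400]) spool();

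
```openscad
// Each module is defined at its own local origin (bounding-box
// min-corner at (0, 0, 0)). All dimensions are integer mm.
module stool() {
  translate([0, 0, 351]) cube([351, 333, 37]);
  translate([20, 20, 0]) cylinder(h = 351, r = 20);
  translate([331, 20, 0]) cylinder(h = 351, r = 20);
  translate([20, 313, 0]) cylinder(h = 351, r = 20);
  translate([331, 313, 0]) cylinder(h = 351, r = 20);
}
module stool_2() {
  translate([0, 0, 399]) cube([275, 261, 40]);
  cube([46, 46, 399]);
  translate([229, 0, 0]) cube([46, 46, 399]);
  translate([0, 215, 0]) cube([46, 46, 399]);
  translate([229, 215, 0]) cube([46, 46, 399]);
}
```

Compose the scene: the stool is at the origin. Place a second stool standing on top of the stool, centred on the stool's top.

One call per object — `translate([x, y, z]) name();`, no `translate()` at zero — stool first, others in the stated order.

stool();
translate([38, 36, 388]) stool_2();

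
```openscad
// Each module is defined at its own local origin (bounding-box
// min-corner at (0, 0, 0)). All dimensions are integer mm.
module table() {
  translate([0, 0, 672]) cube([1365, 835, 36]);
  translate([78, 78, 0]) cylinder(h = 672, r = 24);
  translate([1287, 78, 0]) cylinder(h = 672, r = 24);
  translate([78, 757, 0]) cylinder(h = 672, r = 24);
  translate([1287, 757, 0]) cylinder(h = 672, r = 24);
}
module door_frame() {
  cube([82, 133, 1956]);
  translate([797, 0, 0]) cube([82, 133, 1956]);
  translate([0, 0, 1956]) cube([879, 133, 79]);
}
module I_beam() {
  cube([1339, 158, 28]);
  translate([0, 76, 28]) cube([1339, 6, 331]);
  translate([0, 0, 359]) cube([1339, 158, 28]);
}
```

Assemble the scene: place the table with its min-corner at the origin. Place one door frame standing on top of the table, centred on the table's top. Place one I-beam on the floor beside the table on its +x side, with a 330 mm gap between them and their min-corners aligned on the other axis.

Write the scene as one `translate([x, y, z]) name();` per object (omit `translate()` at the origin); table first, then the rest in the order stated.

table();
translate([243, 351, 708]) door_frame();
translate([1695, 0, 0]) I_beam();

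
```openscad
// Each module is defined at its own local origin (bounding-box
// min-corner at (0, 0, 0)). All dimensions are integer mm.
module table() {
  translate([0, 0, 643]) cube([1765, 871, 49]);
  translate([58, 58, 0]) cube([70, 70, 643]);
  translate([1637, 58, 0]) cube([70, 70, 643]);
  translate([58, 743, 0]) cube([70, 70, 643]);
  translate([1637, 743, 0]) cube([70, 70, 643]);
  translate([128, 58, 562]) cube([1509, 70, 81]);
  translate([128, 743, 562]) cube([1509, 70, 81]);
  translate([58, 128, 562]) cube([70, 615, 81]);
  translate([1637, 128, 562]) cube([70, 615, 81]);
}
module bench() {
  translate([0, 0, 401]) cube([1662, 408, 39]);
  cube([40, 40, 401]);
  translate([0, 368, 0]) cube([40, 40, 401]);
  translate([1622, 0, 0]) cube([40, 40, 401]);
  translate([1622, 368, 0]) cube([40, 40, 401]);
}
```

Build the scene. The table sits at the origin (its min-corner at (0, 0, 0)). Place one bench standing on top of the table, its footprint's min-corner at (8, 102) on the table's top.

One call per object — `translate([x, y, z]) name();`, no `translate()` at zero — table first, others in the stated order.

table();
translate([8, 102, 692]) bench();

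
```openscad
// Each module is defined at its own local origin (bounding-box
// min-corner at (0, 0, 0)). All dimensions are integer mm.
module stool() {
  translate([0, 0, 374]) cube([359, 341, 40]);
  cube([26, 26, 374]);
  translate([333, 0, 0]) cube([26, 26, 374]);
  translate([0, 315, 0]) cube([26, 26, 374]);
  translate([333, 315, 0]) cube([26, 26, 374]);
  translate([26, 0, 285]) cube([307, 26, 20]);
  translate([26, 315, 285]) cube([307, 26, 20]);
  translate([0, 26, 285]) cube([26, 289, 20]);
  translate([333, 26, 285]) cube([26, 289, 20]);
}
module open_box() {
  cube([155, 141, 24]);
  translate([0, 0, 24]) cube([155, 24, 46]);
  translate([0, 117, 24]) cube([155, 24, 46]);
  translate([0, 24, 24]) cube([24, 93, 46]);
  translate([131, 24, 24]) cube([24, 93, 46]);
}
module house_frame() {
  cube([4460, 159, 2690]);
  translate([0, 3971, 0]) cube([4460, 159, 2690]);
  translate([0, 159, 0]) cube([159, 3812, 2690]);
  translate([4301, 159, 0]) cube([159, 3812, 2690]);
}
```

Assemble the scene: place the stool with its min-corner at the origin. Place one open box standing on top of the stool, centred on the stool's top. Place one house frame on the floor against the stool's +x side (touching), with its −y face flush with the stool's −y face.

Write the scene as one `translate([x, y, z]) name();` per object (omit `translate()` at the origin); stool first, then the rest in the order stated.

stool();
translate([102, 100, 414]) open_box();
translate([359, 0, 0]) house_frame();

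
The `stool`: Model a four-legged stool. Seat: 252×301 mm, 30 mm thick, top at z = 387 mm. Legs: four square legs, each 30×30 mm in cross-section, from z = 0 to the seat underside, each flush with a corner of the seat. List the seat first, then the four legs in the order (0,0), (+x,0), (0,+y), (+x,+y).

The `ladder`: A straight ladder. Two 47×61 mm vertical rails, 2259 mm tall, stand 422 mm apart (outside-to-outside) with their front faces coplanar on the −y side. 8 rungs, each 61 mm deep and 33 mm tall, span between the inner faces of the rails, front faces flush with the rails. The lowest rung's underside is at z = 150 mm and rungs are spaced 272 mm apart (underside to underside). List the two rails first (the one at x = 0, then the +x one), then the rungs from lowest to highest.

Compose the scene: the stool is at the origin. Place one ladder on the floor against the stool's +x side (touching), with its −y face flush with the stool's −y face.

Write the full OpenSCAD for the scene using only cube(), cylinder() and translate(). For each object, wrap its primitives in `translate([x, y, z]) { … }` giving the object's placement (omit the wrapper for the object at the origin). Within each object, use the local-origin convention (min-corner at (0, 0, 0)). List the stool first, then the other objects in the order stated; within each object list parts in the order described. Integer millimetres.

translate([0, 0, 357]) cube([252, 301, 30]);
cube([30, 30, 357]);
translate([222, 0, 0]) cube([30, 30, 357]);
translate([0, 271, 0]) cube([30, 30, 357]);
translate([222, 271, 0]) cube([30, 30, 357]);
translate([252, 0, 0]) {
  cube([47, 61, 2259]);
  translate([375, 0, 0]) cube([47, 61, 2259]);
  translate([47, 0, 150]) cube([328, 61, 33]);
  translate([47, 0, 422]) cube([328, 61, 33]);
  translate([47, 0, 694]) cube([328, 61, 33]);
  translate([47, 0, 966]) cube([328, 61, 33]);
  translate([47, 0, 1238]) cube([328, 61, 33]);
  translate([47, 0, 1510]) cube([328, 61, 33]);
  translate([47, 0, 1782]) cube([328, 61, 33]);
  translate([47, 0, 2054]) cube([328, 61, 33]);
}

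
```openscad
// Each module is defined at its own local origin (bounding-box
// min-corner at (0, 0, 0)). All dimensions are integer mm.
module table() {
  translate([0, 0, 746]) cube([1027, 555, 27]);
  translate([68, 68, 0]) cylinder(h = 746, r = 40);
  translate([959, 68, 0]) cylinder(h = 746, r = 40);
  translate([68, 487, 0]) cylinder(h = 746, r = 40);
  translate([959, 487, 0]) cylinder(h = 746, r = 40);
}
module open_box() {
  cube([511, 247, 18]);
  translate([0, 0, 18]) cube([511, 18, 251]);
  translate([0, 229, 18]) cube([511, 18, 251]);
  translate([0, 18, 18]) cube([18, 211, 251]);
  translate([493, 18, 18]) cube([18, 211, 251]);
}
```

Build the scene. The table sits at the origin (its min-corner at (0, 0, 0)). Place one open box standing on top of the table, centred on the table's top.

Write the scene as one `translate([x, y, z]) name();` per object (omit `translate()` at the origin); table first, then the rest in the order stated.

table();
translate([258, 154, 773]) open_box();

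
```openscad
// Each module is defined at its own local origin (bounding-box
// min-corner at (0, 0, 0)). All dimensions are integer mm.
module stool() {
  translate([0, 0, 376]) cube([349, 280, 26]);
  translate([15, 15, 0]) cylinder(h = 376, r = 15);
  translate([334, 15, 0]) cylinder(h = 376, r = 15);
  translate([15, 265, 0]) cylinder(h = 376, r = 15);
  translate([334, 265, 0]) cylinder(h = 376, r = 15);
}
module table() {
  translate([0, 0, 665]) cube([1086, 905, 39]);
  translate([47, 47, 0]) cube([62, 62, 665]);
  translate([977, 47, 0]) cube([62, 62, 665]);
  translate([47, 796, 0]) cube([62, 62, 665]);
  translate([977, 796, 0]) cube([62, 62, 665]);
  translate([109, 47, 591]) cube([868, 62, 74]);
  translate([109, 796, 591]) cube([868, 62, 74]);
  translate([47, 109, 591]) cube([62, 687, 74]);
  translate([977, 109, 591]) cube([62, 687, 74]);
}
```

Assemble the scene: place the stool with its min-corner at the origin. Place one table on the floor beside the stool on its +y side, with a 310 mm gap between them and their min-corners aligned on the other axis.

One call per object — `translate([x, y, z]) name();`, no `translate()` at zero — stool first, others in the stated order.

stool();
translate([0, 590, 0]) table();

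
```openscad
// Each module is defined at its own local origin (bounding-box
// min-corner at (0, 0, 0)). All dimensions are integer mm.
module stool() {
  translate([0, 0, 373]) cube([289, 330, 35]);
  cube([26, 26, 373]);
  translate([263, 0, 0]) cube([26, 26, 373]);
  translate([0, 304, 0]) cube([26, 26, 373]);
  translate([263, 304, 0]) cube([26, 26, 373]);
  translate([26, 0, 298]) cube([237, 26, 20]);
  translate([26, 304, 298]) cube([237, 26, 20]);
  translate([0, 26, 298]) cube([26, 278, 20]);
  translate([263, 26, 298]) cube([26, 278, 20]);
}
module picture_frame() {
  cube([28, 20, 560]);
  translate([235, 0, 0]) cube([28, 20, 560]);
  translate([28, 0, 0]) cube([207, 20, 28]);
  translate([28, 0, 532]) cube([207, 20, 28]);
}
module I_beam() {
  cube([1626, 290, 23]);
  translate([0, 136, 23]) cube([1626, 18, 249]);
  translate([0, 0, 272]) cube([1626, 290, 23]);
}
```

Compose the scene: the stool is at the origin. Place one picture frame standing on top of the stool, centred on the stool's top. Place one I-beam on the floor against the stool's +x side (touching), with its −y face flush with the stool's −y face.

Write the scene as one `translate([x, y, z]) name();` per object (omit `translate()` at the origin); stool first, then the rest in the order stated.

stool();
translate([13, 155, 408]) picture_frame();
translate([289, 0, 0]) I_beam();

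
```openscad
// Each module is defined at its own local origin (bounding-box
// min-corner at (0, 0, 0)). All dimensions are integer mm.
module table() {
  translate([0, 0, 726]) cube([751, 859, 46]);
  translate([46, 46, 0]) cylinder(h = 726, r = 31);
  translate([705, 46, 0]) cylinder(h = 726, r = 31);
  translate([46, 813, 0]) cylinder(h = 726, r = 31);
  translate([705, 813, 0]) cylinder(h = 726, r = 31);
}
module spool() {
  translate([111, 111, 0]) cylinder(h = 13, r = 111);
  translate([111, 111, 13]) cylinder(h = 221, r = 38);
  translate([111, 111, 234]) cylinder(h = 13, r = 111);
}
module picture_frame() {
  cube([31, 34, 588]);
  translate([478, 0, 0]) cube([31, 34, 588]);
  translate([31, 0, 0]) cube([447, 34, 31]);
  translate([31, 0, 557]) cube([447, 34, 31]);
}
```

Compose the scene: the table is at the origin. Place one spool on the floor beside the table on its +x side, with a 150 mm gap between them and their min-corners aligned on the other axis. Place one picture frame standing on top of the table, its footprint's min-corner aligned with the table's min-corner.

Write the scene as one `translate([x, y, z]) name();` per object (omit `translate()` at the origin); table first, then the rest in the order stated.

table();
translate([901, 0, 0]) spool();
translate([0, 0, 772]) picture_frame();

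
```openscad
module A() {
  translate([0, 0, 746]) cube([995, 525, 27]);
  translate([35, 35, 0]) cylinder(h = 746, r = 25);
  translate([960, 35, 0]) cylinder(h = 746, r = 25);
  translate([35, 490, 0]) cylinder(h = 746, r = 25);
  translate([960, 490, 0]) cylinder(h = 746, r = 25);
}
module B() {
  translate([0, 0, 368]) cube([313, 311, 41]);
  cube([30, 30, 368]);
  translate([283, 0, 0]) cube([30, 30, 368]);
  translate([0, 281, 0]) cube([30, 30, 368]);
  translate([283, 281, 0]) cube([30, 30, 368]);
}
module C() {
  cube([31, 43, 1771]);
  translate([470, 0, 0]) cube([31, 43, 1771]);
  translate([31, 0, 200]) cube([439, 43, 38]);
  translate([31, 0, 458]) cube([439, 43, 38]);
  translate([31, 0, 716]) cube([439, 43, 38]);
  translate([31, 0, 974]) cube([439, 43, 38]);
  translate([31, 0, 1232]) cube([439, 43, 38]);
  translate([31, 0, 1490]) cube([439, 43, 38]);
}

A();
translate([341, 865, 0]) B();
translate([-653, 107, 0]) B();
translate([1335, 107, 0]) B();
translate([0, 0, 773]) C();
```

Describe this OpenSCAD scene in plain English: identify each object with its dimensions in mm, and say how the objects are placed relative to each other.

A is a table with a 995×525 mm rectangular top, 27 mm thick, top surface at z = 773 mm, supported by four round legs of 50 mm diameter, each leg's bounding box inset 10 mm from the nearest pair of top edges, running from the floor.

B is a simple wooden stool: a rectangular seat 313 mm (x) by 311 mm (y), 41 mm thick, top face at z = 409 mm, on four square legs, each 30×30 mm in cross-section. The legs rest on z = 0, each flush with a corner of the seat.

C is a straight ladder. Two 31×43 mm vertical rails, 1771 mm tall, stand 501 mm apart (outside-to-outside) with their front faces coplanar on the −y side. 6 rungs, each 43 mm deep and 38 mm tall, span between the inner faces of the rails, front faces flush with the rails. The lowest rung's underside is at z = 200 mm and rungs are spaced 258 mm apart (underside to underside).

Three stools sit around the table at the +y, −x, +x sides. The ladder is on top of the table.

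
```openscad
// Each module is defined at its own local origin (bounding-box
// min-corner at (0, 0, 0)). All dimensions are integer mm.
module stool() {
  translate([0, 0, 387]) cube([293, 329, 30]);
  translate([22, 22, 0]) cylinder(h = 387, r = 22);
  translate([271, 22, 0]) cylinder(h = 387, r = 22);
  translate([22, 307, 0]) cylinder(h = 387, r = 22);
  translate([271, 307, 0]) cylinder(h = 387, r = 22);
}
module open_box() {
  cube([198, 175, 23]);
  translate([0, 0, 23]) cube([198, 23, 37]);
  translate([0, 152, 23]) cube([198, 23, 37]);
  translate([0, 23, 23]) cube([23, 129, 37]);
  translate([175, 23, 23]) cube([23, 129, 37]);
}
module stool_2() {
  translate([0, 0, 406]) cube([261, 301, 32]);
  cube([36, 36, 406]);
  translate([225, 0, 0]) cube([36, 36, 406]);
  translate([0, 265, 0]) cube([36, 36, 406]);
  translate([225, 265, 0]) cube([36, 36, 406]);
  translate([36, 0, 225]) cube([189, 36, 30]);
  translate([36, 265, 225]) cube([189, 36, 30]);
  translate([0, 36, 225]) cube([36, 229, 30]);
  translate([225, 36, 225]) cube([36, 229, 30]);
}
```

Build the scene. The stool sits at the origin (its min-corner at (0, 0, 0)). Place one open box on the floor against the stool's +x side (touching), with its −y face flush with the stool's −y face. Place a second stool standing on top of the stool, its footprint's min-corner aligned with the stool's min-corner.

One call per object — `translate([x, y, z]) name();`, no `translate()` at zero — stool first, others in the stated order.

stool();
translate([293, 0, 0]) open_box();
translate([0, 0, 417]) stool_2();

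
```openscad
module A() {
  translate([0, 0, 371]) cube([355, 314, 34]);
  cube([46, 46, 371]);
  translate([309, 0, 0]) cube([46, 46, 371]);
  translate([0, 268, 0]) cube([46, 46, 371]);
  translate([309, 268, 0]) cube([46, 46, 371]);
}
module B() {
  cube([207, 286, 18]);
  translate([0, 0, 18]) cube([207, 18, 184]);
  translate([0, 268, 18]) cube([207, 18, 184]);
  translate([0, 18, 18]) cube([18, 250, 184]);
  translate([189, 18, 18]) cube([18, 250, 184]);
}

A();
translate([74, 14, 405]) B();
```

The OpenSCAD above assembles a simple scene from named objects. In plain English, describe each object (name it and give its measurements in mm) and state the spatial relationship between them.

A is a simple wooden stool: a rectangular seat 355 mm (x) by 314 mm (y), 34 mm thick, top face at z = 405 mm, on four square legs, each 46×46 mm in cross-section. The legs rest on z = 0, each flush with a corner of the seat.

B is an open storage box with external size 207×286×202 mm and wall thickness 18 mm (the base is also 18 mm thick). The base covers the whole footprint; the four walls stand on the base, with the y-facing walls full-width and the x-facing walls fitting between their inner faces.

The open box is on top of the stool, centred.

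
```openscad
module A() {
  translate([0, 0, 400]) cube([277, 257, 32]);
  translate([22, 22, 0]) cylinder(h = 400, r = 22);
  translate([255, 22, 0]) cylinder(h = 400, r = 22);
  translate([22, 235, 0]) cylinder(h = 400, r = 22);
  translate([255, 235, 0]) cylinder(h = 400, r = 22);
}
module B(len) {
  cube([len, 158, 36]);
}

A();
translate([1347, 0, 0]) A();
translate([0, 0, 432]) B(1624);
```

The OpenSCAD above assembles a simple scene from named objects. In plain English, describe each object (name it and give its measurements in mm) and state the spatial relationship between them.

A is a four-legged stool. The seat is 277×257 mm, 32 mm thick, top at z = 432 mm. It stands on four round legs, each 44 mm in diameter, from z = 0 to the seat underside, each leg's axis is inset half a diameter from the nearest pair of seat edges (so the leg's bounding box is flush with the corner).

B is a rectangular beam 1624 mm long (x), 158 mm deep (y), 36 mm thick (z).

The beam spans the tops of two stools placed 1070 mm apart, resting at z = 432 mm.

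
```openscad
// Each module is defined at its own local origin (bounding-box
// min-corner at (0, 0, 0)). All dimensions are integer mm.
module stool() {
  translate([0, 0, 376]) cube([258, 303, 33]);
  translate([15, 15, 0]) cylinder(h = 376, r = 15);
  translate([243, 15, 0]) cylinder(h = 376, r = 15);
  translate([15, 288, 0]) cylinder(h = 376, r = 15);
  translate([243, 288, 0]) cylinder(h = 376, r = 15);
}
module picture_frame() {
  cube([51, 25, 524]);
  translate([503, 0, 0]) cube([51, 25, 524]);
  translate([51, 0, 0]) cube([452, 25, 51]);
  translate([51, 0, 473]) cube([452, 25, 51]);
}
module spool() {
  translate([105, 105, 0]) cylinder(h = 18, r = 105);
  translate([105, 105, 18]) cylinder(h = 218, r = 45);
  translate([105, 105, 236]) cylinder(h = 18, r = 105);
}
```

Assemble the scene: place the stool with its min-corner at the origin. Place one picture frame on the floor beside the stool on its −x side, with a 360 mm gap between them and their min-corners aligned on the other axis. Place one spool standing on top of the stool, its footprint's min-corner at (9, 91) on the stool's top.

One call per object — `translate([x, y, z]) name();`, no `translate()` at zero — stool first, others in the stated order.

stool();
translate([-914, 0, 0]) picture_frame();
translate([9, 91, 409]) spool();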